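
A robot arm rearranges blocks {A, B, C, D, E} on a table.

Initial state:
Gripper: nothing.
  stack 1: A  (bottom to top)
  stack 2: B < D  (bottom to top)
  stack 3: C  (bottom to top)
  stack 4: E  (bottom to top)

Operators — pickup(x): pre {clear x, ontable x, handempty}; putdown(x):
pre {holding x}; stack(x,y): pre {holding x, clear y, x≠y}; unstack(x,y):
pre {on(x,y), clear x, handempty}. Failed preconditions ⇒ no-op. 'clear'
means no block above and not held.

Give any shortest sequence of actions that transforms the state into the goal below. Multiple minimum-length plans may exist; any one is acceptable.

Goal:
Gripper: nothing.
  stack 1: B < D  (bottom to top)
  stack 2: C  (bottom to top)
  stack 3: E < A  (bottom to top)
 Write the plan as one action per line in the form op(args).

step 1 (pickup(A)): towers=[B/D; C; E] holding=A
step 2 (stack(A, E)): towers=[B/D; C; E/A] holding=-
goal check: towers=[B/D; C; E/A] holding=- — reached (length 2, optimal by BFS)

pickup(A)
stack(A, E)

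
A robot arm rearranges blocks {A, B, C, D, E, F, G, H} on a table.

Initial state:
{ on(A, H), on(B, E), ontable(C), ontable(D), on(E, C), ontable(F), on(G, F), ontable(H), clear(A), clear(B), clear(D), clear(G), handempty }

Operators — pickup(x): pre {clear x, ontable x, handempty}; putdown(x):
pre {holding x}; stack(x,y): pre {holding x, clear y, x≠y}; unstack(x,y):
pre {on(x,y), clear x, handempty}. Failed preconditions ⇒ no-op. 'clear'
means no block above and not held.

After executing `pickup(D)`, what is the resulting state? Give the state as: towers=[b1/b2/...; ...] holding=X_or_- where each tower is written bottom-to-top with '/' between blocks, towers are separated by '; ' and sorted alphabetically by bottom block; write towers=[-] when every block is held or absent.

before: towers=[C/E/B; D; F/G; H/A] holding=-
pre[pickup(D)]: clear(D) ✓, ontable(D) ✓, handempty ✓
all met → apply pickup(D)
after:  towers=[C/E/B; F/G; H/A] holding=D

towers=[C/E/B; F/G; H/A] holding=D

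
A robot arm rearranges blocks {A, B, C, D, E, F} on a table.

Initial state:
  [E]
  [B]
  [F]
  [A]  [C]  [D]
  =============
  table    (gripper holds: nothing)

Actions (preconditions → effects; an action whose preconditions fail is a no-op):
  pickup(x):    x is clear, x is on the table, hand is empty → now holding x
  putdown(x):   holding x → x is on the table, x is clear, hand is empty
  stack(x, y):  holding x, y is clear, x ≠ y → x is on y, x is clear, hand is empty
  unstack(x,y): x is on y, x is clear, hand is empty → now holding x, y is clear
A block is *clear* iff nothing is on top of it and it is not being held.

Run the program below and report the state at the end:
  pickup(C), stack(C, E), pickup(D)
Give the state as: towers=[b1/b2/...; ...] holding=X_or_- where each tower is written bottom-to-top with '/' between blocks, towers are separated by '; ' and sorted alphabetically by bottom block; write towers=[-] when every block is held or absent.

step 1 (pickup(C)): towers=[A/F/B/E; D] holding=C
step 2 (stack(C, E)): towers=[A/F/B/E/C; D] holding=-
step 3 (pickup(D)): towers=[A/F/B/E/C] holding=D

towers=[A/F/B/E/C] holding=D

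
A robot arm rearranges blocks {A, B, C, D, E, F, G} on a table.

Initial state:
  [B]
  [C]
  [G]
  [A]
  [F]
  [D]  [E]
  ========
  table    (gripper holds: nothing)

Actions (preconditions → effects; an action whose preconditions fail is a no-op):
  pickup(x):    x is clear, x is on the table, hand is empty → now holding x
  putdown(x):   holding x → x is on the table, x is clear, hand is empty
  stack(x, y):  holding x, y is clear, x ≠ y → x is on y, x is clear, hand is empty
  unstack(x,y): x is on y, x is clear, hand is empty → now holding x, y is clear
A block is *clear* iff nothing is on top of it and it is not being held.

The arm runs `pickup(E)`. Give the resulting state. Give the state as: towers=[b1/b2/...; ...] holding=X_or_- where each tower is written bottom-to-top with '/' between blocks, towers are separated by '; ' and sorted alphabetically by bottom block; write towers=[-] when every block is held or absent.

towers=[D/F/A/G/C/B] holding=E

before: towers=[D/F/A/G/C/B; E] holding=-
pre[pickup(E)]: clear(E) ✓, ontable(E) ✓, handempty ✓
all met → apply pickup(E)
after:  towers=[D/F/A/G/C/B] holding=E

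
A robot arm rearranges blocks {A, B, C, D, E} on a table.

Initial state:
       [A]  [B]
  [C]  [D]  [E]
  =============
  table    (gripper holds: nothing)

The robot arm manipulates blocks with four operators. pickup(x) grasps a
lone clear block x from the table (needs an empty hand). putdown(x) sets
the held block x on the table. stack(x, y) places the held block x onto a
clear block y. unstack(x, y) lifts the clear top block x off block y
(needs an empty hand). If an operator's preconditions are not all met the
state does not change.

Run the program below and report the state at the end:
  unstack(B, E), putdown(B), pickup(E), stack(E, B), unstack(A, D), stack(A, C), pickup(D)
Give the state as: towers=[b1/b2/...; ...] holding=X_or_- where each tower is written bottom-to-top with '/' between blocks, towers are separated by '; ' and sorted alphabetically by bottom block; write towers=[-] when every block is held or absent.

step 1 (unstack(B, E)): towers=[C; D/A; E] holding=B
step 2 (putdown(B)): towers=[B; C; D/A; E] holding=-
step 3 (pickup(E)): towers=[B; C; D/A] holding=E
step 4 (stack(E, B)): towers=[B/E; C; D/A] holding=-
step 5 (unstack(A, D)): towers=[B/E; C; D] holding=A
step 6 (stack(A, C)): towers=[B/E; C/A; D] holding=-
step 7 (pickup(D)): towers=[B/E; C/A] holding=D

towers=[B/E; C/A] holding=D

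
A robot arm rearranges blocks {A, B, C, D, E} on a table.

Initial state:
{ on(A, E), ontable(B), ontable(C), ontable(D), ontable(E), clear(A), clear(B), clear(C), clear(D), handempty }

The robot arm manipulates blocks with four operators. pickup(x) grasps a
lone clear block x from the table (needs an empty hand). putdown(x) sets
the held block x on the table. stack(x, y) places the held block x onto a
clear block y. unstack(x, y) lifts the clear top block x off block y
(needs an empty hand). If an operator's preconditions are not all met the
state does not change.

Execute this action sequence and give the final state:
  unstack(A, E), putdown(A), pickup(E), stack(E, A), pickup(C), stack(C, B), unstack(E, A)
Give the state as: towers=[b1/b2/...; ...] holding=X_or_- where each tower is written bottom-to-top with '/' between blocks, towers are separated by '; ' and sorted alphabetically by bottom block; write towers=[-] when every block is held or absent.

towers=[A; B/C; D] holding=E

step 1 (unstack(A, E)): towers=[B; C; D; E] holding=A
step 2 (putdown(A)): towers=[A; B; C; D; E] holding=-
step 3 (pickup(E)): towers=[A; B; C; D] holding=E
step 4 (stack(E, A)): towers=[A/E; B; C; D] holding=-
step 5 (pickup(C)): towers=[A/E; B; D] holding=C
step 6 (stack(C, B)): towers=[A/E; B/C; D] holding=-
step 7 (unstack(E, A)): towers=[A; B/C; D] holding=E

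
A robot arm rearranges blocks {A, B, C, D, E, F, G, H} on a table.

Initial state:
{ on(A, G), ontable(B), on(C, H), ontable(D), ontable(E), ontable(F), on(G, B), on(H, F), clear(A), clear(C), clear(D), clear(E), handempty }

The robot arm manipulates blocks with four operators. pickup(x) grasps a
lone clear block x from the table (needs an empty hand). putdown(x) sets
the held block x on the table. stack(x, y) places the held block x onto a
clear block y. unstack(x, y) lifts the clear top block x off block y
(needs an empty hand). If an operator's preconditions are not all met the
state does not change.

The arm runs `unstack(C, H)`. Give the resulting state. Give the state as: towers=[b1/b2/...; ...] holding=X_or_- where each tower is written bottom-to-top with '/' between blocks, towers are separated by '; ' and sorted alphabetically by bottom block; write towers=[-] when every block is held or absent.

towers=[B/G/A; D; E; F/H] holding=C

before: towers=[B/G/A; D; E; F/H/C] holding=-
pre[unstack(C, H)]: on(C,H) yes, clear(C) yes, handempty yes
all met → apply unstack(C, H)
after:  towers=[B/G/A; D; E; F/H] holding=C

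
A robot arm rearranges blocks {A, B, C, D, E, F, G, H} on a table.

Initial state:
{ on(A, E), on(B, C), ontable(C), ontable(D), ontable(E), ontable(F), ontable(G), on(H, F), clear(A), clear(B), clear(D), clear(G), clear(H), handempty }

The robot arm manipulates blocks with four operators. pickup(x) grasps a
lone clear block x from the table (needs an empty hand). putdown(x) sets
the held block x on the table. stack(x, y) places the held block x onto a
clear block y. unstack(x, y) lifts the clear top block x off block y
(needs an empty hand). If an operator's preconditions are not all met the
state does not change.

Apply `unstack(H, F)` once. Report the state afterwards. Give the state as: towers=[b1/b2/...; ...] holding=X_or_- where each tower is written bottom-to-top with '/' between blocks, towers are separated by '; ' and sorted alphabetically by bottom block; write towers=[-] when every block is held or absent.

before: towers=[C/B; D; E/A; F/H; G] holding=-
pre[unstack(H, F)]: on(H,F) yes, clear(H) yes, handempty yes
all met → apply unstack(H, F)
after:  towers=[C/B; D; E/A; F; G] holding=H

towers=[C/B; D; E/A; F; G] holding=H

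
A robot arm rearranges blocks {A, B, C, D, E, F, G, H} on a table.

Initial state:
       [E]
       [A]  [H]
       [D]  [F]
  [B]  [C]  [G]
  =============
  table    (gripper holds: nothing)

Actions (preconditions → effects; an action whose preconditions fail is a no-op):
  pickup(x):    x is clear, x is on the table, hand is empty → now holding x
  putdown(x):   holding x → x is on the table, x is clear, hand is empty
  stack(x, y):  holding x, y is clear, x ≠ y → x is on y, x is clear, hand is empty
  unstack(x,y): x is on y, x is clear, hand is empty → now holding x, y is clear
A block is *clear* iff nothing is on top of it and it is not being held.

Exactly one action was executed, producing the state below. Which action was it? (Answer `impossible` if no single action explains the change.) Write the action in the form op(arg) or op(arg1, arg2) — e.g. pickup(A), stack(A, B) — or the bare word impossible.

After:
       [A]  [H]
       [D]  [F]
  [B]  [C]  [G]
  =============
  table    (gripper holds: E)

unstack(E, A)

target: towers=[B; C/D/A; G/F/H] holding=E
     unstack(E, A) → towers=[B; C/D/A; G/F/H] holding=E  ← match
     unstack(H, F) → towers=[B; C/D/A/E; G/F] holding=H
         pickup(B) → towers=[C/D/A/E; G/F/H] holding=B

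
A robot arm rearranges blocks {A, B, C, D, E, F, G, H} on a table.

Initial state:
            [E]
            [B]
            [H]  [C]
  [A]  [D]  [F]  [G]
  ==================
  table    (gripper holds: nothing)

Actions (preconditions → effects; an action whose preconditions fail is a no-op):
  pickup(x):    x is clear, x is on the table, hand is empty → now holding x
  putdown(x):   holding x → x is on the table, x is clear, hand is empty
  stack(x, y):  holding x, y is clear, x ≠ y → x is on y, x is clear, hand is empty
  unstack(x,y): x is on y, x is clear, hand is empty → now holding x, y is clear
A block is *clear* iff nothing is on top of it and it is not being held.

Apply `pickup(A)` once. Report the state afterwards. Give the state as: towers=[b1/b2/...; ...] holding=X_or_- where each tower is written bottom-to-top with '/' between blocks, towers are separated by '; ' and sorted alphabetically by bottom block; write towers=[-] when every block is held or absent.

towers=[D; F/H/B/E; G/C] holding=A

before: towers=[A; D; F/H/B/E; G/C] holding=-
pre[pickup(A)]: clear(A) ok, ontable(A) ok, handempty ok
all met → apply pickup(A)
after:  towers=[D; F/H/B/E; G/C] holding=A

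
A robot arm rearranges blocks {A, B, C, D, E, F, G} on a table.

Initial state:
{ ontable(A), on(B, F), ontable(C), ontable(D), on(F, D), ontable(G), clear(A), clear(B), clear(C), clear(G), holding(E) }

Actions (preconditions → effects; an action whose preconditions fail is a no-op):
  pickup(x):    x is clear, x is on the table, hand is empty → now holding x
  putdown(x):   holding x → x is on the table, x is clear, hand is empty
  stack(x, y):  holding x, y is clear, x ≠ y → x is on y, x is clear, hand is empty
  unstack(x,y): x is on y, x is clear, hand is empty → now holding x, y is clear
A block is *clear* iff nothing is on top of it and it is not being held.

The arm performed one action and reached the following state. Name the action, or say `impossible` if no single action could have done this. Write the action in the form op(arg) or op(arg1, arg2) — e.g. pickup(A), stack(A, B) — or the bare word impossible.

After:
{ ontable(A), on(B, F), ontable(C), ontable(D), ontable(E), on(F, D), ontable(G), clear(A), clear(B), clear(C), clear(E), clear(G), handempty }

putdown(E)

target: towers=[A; C; D/F/B; E; G] holding=-
        putdown(E) → towers=[A; C; D/F/B; E; G] holding=-  ← match
       stack(E, B) → towers=[A; C; D/F/B/E; G] holding=-
       stack(E, G) → towers=[A; C; D/F/B; G/E] holding=-
       stack(E, A) → towers=[A/E; C; D/F/B; G] holding=-
       stack(E, C) → towers=[A; C/E; D/F/B; G] holding=-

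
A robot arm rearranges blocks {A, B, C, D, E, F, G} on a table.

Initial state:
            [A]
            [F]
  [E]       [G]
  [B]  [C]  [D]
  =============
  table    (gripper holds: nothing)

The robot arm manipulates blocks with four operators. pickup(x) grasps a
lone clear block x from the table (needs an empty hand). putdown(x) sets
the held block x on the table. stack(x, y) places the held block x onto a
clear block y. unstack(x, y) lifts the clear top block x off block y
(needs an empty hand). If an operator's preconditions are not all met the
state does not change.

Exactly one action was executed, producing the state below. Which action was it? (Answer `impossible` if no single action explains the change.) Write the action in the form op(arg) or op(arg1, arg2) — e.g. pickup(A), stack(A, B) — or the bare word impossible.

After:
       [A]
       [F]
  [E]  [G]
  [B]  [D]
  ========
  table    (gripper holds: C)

pickup(C)

target: towers=[B/E; D/G/F/A] holding=C
     unstack(A, F) → towers=[B/E; C; D/G/F] holding=A
     unstack(E, B) → towers=[B; C; D/G/F/A] holding=E
         pickup(C) → towers=[B/E; D/G/F/A] holding=C  ← match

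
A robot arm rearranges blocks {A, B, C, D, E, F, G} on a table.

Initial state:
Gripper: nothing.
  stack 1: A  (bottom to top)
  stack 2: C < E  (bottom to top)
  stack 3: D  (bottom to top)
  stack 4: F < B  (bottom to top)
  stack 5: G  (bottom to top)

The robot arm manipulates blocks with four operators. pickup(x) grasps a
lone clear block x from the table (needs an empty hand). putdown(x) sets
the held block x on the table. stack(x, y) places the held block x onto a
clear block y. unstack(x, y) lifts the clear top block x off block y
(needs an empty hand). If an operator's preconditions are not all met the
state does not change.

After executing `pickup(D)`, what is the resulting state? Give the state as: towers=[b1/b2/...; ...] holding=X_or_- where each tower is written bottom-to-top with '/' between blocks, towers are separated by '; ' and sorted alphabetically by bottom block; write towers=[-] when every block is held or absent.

towers=[A; C/E; F/B; G] holding=D

before: towers=[A; C/E; D; F/B; G] holding=-
pre[pickup(D)]: clear(D) ok, ontable(D) ok, handempty ok
all met → apply pickup(D)
after:  towers=[A; C/E; F/B; G] holding=D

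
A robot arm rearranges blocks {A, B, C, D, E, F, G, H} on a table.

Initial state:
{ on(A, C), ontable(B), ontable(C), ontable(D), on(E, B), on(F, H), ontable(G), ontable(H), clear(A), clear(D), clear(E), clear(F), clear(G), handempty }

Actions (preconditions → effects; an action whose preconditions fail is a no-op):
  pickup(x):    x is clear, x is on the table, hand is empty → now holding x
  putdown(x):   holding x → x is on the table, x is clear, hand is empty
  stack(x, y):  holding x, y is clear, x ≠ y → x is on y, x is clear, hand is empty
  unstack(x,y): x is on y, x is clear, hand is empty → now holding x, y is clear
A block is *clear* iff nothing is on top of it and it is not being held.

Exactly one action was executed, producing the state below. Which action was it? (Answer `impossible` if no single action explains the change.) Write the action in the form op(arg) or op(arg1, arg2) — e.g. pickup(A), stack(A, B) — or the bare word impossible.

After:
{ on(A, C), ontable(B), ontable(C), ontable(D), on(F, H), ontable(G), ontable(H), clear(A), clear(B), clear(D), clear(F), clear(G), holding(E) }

target: towers=[B; C/A; D; G; H/F] holding=E
         pickup(G) → towers=[B/E; C/A; D; H/F] holding=G
     unstack(A, C) → towers=[B/E; C; D; G; H/F] holding=A
     unstack(E, B) → towers=[B; C/A; D; G; H/F] holding=E  ← match
     unstack(F, H) → towers=[B/E; C/A; D; G; H] holding=F
         pickup(D) → towers=[B/E; C/A; G; H/F] holding=D

unstack(E, B)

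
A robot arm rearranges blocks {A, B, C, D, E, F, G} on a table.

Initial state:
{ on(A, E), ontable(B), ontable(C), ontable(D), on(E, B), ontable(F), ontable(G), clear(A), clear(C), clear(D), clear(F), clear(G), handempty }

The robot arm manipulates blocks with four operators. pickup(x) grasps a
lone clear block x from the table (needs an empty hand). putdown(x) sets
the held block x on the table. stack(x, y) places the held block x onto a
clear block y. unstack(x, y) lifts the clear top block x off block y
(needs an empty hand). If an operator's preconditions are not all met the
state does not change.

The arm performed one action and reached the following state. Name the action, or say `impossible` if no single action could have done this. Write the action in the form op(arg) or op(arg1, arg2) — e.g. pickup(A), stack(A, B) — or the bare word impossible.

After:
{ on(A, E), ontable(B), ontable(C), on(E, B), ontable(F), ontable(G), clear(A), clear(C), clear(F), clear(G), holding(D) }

pickup(D)

target: towers=[B/E/A; C; F; G] holding=D
         pickup(F) → towers=[B/E/A; C; D; G] holding=F
         pickup(G) → towers=[B/E/A; C; D; F] holding=G
         pickup(D) → towers=[B/E/A; C; F; G] holding=D  ← match
     unstack(A, E) → towers=[B/E; C; D; F; G] holding=A
         pickup(C) → towers=[B/E/A; D; F; G] holding=C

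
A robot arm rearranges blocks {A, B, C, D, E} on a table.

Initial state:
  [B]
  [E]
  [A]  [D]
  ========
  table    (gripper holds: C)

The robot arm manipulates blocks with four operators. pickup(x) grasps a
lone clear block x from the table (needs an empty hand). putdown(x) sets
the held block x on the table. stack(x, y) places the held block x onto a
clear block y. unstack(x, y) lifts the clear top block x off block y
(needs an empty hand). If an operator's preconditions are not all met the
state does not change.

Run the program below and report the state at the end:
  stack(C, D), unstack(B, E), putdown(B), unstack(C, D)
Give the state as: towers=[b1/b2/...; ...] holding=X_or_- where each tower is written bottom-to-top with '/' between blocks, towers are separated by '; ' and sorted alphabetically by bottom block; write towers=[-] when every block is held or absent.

step 1 (stack(C, D)): towers=[A/E/B; D/C] holding=-
step 2 (unstack(B, E)): towers=[A/E; D/C] holding=B
step 3 (putdown(B)): towers=[A/E; B; D/C] holding=-
step 4 (unstack(C, D)): towers=[A/E; B; D] holding=C

towers=[A/E; B; D] holding=C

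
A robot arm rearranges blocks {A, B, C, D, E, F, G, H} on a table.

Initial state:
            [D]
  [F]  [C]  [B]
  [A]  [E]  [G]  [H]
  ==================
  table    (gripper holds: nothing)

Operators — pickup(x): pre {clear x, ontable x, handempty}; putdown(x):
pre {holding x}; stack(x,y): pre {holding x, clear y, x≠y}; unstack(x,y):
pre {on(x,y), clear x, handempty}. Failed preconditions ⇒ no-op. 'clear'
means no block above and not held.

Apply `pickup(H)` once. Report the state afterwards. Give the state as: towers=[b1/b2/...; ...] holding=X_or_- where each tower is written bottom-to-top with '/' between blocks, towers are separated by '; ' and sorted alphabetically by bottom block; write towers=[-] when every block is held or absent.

before: towers=[A/F; E/C; G/B/D; H] holding=-
pre[pickup(H)]: clear(H) ok, ontable(H) ok, handempty ok
all met → apply pickup(H)
after:  towers=[A/F; E/C; G/B/D] holding=H

towers=[A/F; E/C; G/B/D] holding=H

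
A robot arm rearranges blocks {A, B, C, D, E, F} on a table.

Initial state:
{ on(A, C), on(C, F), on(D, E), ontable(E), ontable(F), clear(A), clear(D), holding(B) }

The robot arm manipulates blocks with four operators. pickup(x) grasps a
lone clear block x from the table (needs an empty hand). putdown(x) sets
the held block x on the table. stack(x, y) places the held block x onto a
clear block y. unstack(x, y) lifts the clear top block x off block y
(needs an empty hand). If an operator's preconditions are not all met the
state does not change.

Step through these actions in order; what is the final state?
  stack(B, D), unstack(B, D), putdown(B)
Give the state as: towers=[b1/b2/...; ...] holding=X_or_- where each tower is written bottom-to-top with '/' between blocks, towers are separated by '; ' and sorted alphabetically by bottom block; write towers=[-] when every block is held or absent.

towers=[B; E/D; F/C/A] holding=-

step 1 (stack(B, D)): towers=[E/D/B; F/C/A] holding=-
step 2 (unstack(B, D)): towers=[E/D; F/C/A] holding=B
step 3 (putdown(B)): towers=[B; E/D; F/C/A] holding=-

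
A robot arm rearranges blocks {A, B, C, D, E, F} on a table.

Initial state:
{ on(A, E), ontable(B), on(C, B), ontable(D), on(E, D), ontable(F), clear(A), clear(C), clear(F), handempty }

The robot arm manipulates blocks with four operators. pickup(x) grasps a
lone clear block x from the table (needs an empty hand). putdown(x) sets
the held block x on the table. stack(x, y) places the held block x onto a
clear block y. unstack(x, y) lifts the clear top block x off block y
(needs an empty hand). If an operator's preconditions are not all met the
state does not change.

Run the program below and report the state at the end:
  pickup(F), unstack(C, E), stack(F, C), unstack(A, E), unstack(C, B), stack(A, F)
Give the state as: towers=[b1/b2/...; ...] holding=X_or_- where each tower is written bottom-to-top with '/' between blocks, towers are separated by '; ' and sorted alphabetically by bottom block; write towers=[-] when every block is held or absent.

towers=[B/C/F/A; D/E] holding=-

step 1 (pickup(F)): towers=[B/C; D/E/A] holding=F
step 2 (unstack(C, E)) [no-op]: towers=[B/C; D/E/A] holding=F
step 3 (stack(F, C)): towers=[B/C/F; D/E/A] holding=-
step 4 (unstack(A, E)): towers=[B/C/F; D/E] holding=A
step 5 (unstack(C, B)) [no-op]: towers=[B/C/F; D/E] holding=A
step 6 (stack(A, F)): towers=[B/C/F/A; D/E] holding=-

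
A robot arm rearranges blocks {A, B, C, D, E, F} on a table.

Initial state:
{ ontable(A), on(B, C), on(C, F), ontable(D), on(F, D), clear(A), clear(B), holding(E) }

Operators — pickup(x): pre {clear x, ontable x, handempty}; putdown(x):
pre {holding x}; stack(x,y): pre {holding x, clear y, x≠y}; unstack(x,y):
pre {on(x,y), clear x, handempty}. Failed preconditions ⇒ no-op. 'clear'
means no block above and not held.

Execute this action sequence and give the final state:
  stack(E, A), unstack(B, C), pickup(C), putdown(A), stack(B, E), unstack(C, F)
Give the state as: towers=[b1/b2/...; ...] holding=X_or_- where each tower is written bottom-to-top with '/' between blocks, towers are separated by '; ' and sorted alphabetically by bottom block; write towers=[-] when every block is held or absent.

step 1 (stack(E, A)): towers=[A/E; D/F/C/B] holding=-
step 2 (unstack(B, C)): towers=[A/E; D/F/C] holding=B
step 3 (pickup(C)) [no-op]: towers=[A/E; D/F/C] holding=B
step 4 (putdown(A)) [no-op]: towers=[A/E; D/F/C] holding=B
step 5 (stack(B, E)): towers=[A/E/B; D/F/C] holding=-
step 6 (unstack(C, F)): towers=[A/E/B; D/F] holding=C

towers=[A/E/B; D/F] holding=C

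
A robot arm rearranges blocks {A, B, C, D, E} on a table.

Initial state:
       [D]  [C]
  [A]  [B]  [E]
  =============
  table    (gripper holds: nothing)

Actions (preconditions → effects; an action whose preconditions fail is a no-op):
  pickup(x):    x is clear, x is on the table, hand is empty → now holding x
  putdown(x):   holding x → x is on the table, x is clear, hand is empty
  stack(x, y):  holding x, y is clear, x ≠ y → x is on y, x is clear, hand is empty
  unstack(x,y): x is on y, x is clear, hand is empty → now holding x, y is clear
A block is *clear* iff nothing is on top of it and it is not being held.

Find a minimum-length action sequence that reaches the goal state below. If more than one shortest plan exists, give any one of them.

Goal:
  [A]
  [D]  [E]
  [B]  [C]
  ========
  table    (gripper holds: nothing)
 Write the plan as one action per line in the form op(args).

step 1 (pickup(A)): towers=[B/D; E/C] holding=A
step 2 (stack(A, D)): towers=[B/D/A; E/C] holding=-
step 3 (unstack(C, E)): towers=[B/D/A; E] holding=C
step 4 (putdown(C)): towers=[B/D/A; C; E] holding=-
step 5 (pickup(E)): towers=[B/D/A; C] holding=E
step 6 (stack(E, C)): towers=[B/D/A; C/E] holding=-
goal check: towers=[B/D/A; C/E] holding=- — reached (length 6, optimal by BFS)

pickup(A)
stack(A, D)
unstack(C, E)
putdown(C)
pickup(E)
stack(E, C)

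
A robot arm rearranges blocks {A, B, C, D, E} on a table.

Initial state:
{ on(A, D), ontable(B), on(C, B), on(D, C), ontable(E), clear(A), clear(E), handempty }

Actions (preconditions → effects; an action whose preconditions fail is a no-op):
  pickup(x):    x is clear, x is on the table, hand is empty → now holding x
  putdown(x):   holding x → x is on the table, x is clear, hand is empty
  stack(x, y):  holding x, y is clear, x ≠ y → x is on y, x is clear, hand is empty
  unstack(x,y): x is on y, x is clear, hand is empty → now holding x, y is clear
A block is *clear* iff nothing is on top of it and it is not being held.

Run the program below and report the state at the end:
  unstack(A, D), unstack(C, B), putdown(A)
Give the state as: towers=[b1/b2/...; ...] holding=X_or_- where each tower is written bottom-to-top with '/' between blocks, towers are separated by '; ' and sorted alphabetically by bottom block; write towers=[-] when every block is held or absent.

step 1 (unstack(A, D)): towers=[B/C/D; E] holding=A
step 2 (unstack(C, B)) [no-op]: towers=[B/C/D; E] holding=A
step 3 (putdown(A)): towers=[A; B/C/D; E] holding=-

towers=[A; B/C/D; E] holding=-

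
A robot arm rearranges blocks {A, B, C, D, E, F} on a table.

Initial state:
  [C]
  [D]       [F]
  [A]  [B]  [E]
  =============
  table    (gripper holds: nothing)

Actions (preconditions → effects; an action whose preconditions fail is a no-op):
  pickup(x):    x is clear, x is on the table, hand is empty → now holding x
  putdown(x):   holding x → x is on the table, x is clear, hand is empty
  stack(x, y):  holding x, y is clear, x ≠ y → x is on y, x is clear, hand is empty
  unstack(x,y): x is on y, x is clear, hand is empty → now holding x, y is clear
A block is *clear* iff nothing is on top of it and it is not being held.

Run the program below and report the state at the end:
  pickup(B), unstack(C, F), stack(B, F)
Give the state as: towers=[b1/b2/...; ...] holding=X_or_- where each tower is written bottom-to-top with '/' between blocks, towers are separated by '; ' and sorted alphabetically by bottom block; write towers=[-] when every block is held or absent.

step 1 (pickup(B)): towers=[A/D/C; E/F] holding=B
step 2 (unstack(C, F)) [no-op]: towers=[A/D/C; E/F] holding=B
step 3 (stack(B, F)): towers=[A/D/C; E/F/B] holding=-

towers=[A/D/C; E/F/B] holding=-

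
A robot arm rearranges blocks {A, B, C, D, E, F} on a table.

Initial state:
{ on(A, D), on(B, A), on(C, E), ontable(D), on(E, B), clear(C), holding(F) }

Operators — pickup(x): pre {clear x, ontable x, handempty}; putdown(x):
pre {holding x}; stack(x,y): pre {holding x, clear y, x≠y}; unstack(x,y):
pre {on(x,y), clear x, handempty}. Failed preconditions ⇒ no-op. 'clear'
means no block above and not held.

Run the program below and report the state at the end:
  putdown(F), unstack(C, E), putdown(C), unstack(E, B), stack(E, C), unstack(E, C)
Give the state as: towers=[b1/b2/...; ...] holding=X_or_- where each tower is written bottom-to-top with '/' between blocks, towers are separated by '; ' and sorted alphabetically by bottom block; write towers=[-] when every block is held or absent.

towers=[C; D/A/B; F] holding=E

step 1 (putdown(F)): towers=[D/A/B/E/C; F] holding=-
step 2 (unstack(C, E)): towers=[D/A/B/E; F] holding=C
step 3 (putdown(C)): towers=[C; D/A/B/E; F] holding=-
step 4 (unstack(E, B)): towers=[C; D/A/B; F] holding=E
step 5 (stack(E, C)): towers=[C/E; D/A/B; F] holding=-
step 6 (unstack(E, C)): towers=[C; D/A/B; F] holding=E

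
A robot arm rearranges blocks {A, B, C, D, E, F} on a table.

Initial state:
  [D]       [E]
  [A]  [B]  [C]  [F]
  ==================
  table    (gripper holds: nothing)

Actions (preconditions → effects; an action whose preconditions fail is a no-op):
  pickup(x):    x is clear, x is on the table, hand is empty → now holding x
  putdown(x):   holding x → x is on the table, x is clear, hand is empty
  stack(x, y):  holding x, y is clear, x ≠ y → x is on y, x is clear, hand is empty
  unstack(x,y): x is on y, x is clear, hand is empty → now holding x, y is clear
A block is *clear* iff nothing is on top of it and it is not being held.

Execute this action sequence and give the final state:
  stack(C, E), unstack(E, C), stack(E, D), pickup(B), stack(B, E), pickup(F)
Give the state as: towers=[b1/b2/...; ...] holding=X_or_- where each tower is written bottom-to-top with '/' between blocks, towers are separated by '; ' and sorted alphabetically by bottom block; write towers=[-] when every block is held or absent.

step 1 (stack(C, E)) [no-op]: towers=[A/D; B; C/E; F] holding=-
step 2 (unstack(E, C)): towers=[A/D; B; C; F] holding=E
step 3 (stack(E, D)): towers=[A/D/E; B; C; F] holding=-
step 4 (pickup(B)): towers=[A/D/E; C; F] holding=B
step 5 (stack(B, E)): towers=[A/D/E/B; C; F] holding=-
step 6 (pickup(F)): towers=[A/D/E/B; C] holding=F

towers=[A/D/E/B; C] holding=F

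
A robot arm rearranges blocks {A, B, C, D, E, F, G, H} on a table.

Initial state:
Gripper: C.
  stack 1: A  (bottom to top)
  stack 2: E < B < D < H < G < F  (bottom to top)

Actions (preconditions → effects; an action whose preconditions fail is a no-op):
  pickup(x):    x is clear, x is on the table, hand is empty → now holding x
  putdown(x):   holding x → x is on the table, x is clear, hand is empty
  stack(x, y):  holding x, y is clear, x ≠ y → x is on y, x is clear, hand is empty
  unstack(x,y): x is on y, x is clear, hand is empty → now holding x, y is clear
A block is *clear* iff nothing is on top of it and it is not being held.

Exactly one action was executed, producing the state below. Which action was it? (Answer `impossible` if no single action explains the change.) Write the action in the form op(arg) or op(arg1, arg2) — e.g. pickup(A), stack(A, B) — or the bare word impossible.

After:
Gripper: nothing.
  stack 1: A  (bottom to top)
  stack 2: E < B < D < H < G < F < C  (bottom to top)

target: towers=[A; E/B/D/H/G/F/C] holding=-
        putdown(C) → towers=[A; C; E/B/D/H/G/F] holding=-
       stack(C, A) → towers=[A/C; E/B/D/H/G/F] holding=-
       stack(C, F) → towers=[A; E/B/D/H/G/F/C] holding=-  ← match

stack(C, F)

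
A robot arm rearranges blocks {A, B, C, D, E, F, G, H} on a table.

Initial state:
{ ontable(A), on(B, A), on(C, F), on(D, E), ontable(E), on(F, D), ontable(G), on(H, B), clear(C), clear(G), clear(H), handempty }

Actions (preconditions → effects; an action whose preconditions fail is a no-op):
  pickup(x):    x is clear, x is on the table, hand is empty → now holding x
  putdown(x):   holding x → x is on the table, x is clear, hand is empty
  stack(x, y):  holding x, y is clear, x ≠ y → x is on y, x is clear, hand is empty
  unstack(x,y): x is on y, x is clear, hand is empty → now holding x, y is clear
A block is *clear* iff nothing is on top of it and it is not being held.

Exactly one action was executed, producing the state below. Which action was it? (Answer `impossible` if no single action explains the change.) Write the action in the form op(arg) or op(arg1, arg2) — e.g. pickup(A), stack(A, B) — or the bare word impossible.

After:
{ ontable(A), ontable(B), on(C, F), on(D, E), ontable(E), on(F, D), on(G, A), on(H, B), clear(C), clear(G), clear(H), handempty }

impossible

target: towers=[A/G; B/H; E/D/F/C] holding=-
         pickup(G) → towers=[A/B/H; E/D/F/C] holding=G
     unstack(H, B) → towers=[A/B; E/D/F/C; G] holding=H
     unstack(C, F) → towers=[A/B/H; E/D/F; G] holding=C
none of the 3 applicable actions match → impossible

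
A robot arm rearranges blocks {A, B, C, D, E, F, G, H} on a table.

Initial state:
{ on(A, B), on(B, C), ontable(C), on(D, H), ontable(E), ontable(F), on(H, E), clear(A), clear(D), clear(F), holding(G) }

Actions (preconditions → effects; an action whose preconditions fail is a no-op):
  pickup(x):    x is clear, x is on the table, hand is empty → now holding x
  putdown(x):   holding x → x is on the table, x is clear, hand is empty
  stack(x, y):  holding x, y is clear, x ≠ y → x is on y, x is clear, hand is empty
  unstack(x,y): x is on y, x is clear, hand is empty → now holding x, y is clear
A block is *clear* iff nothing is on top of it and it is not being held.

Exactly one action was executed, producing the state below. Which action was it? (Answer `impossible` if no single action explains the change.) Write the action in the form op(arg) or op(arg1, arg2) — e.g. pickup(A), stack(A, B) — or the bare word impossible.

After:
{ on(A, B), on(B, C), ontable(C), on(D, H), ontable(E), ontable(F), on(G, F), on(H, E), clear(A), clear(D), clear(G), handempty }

target: towers=[C/B/A; E/H/D; F/G] holding=-
        putdown(G) → towers=[C/B/A; E/H/D; F; G] holding=-
       stack(G, A) → towers=[C/B/A/G; E/H/D; F] holding=-
       stack(G, F) → towers=[C/B/A; E/H/D; F/G] holding=-  ← match
       stack(G, D) → towers=[C/B/A; E/H/D/G; F] holding=-

stack(G, F)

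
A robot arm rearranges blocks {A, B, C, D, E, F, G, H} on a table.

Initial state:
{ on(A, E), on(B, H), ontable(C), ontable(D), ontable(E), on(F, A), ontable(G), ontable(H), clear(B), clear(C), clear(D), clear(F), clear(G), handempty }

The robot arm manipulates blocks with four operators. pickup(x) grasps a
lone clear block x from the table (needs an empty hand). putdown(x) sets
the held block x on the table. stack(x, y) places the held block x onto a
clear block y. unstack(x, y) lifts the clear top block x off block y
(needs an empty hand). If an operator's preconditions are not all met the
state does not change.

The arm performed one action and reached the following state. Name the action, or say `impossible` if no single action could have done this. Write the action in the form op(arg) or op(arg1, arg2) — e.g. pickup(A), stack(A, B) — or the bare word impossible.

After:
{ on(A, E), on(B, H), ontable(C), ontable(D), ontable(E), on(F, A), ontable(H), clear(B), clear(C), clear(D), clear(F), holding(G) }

target: towers=[C; D; E/A/F; H/B] holding=G
         pickup(G) → towers=[C; D; E/A/F; H/B] holding=G  ← match
     unstack(B, H) → towers=[C; D; E/A/F; G; H] holding=B
     unstack(F, A) → towers=[C; D; E/A; G; H/B] holding=F
         pickup(D) → towers=[C; E/A/F; G; H/B] holding=D
         pickup(C) → towers=[D; E/A/F; G; H/B] holding=C

pickup(G)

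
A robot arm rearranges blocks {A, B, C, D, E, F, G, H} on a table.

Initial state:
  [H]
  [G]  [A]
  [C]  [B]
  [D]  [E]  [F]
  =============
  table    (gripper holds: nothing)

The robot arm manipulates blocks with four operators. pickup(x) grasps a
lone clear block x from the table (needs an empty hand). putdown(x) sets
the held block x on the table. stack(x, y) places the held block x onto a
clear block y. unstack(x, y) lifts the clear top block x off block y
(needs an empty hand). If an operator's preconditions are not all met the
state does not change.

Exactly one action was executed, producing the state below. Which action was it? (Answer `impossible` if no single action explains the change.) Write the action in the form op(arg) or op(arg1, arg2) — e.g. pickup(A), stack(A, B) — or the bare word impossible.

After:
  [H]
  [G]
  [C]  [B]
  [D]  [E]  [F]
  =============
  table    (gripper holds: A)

target: towers=[D/C/G/H; E/B; F] holding=A
     unstack(A, B) → towers=[D/C/G/H; E/B; F] holding=A  ← match
     unstack(H, G) → towers=[D/C/G; E/B/A; F] holding=H
         pickup(F) → towers=[D/C/G/H; E/B/A] holding=F

unstack(A, B)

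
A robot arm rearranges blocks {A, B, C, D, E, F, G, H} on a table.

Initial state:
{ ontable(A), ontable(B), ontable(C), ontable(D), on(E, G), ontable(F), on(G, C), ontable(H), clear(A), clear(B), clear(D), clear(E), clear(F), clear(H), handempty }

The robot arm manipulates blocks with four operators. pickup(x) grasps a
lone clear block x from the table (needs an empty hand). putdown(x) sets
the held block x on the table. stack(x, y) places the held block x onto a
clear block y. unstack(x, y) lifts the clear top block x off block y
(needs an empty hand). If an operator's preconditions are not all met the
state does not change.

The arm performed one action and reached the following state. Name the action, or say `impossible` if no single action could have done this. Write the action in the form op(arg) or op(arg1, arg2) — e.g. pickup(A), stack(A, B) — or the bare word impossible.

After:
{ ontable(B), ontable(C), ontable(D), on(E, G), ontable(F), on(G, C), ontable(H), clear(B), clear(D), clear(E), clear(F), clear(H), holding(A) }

target: towers=[B; C/G/E; D; F; H] holding=A
         pickup(A) → towers=[B; C/G/E; D; F; H] holding=A  ← match
     unstack(E, G) → towers=[A; B; C/G; D; F; H] holding=E
         pickup(H) → towers=[A; B; C/G/E; D; F] holding=H
         pickup(B) → towers=[A; C/G/E; D; F; H] holding=B
         pickup(F) → towers=[A; B; C/G/E; D; H] holding=F
         pickup(D) → towers=[A; B; C/G/E; F; H] holding=D

pickup(A)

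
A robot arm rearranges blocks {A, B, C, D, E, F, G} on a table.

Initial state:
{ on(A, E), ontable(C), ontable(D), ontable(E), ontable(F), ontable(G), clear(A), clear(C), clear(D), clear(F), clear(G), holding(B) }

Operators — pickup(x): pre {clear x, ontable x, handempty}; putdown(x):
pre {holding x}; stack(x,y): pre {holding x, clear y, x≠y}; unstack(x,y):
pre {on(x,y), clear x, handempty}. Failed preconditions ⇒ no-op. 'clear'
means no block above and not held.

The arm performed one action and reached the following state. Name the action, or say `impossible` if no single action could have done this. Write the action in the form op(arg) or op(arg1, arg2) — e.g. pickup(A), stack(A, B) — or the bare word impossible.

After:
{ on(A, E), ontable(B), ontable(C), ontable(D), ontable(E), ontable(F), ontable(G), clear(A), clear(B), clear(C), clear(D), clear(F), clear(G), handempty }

target: towers=[B; C; D; E/A; F; G] holding=-
        putdown(B) → towers=[B; C; D; E/A; F; G] holding=-  ← match
       stack(B, F) → towers=[C; D; E/A; F/B; G] holding=-
       stack(B, G) → towers=[C; D; E/A; F; G/B] holding=-
       stack(B, D) → towers=[C; D/B; E/A; F; G] holding=-
       stack(B, A) → towers=[C; D; E/A/B; F; G] holding=-
       stack(B, C) → towers=[C/B; D; E/A; F; G] holding=-

putdown(B)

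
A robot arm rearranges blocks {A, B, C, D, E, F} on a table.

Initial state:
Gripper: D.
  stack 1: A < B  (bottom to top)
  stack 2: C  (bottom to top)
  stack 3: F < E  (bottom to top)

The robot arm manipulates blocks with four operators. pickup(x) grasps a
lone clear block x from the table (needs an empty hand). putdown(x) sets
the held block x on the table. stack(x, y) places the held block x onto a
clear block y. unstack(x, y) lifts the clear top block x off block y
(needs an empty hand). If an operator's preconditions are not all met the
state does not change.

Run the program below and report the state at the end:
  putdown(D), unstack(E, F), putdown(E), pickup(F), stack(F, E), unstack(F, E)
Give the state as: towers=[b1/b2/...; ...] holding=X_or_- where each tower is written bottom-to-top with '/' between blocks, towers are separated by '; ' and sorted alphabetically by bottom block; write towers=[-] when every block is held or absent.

step 1 (putdown(D)): towers=[A/B; C; D; F/E] holding=-
step 2 (unstack(E, F)): towers=[A/B; C; D; F] holding=E
step 3 (putdown(E)): towers=[A/B; C; D; E; F] holding=-
step 4 (pickup(F)): towers=[A/B; C; D; E] holding=F
step 5 (stack(F, E)): towers=[A/B; C; D; E/F] holding=-
step 6 (unstack(F, E)): towers=[A/B; C; D; E] holding=F

towers=[A/B; C; D; E] holding=F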